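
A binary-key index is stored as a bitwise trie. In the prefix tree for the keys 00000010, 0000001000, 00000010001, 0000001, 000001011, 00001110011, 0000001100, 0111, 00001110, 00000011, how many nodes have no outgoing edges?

5

Leaves are exactly the stored words that no other stored word extends.
Those words: "00000010001", "0000001100", "000001011", "00001110011", "0111"
Leaf count: 5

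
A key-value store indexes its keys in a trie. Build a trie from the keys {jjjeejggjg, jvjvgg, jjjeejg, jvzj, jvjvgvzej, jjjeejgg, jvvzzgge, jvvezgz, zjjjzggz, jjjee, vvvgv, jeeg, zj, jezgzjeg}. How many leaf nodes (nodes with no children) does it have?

A leaf is a node with no children — equivalently, the end of a word that is not a proper prefix of any other stored word.
Those words: "jeeg", "jezgzjeg", "jjjeejggjg", "jvjvgg", "jvjvgvzej", "jvvezgz", "jvvzzgge", "jvzj", "vvvgv", "zjjjzggz"
Leaf count: 10

10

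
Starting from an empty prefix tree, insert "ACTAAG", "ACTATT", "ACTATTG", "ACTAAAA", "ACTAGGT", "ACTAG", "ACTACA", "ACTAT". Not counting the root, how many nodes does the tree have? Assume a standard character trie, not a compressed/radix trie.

16

Count nodes per top-level branch (shared prefixes stored once):
  'A'-branch (ACTAAAA, ACTAAG, ACTACA, ACTAG, ACTAGGT, ACTAT, ACTATT, ACTATTG): 16 nodes
Sum: 16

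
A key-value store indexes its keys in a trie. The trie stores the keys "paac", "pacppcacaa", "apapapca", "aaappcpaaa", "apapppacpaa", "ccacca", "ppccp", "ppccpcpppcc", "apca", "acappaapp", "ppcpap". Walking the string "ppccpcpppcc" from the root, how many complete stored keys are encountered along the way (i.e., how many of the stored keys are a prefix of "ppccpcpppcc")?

Traverse "ppccpcpppcc" character by character; count nodes along the way that are marked as word ends.
Prefixes of the query that are stored words: "ppccp", "ppccpcpppcc"
Count: 2

2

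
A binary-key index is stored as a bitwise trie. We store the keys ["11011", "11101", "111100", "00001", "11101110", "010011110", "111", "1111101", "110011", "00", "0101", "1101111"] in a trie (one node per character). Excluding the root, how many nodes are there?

36

Trie structure (* marks end of a word):
(root)
├─ 0
│  ├─ 0 *
│  │  └─ 0
│  │     └─ 0
│  │        └─ 1 *
│  └─ 1
│     └─ 0
│        ├─ 0
│        │  └─ 1
│        │     └─ 1
│        │        └─ 1
│        │           └─ 1
│        │              └─ 0 *
│        └─ 1 *
└─ 1
   └─ 1
      ├─ 0
      │  ├─ 0
      │  │  └─ 1
      │  │     └─ 1 *
      │  └─ 1
      │     └─ 1 *
      │        └─ 1
      │           └─ 1 *
      └─ 1 *
         ├─ 0
         │  └─ 1 *
         │     └─ 1
         │        └─ 1
         │           └─ 0 *
         └─ 1
            ├─ 0
            │  └─ 0 *
            └─ 1
               └─ 0
                  └─ 1 *
Counting every labelled node above: 36.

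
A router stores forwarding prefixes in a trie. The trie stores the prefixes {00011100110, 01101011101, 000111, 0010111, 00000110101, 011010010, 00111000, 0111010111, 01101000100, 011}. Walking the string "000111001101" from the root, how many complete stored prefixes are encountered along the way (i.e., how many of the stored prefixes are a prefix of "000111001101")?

2

Traverse "000111001101" character by character; count nodes along the way that are marked as word ends.
Prefixes of the query that are stored words: "000111", "00011100110"
Count: 2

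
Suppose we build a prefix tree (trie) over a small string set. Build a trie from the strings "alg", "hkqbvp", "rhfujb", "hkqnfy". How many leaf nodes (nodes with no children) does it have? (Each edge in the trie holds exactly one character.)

Leaves are exactly the stored words that no other stored word extends.
Those words: "alg", "hkqbvp", "hkqnfy", "rhfujb"
Leaf count: 4

4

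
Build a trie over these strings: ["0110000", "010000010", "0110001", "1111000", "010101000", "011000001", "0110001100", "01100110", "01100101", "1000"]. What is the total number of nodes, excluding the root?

41

Insert word by word; a character creates a node only if that edge doesn't already exist:
  "0110000" → 7 new (0, 1, 1, 0, 0, 0, 0)
  "010000010" → prefix "01" already present; 7 new (0, 0, 0, 0, 0, 1, 0)
  "0110001" → prefix "011000" already present; 1 new (1)
  "1111000" → 7 new (1, 1, 1, 1, 0, 0, 0)
  "010101000" → prefix "010" already present; 6 new (1, 0, 1, 0, 0, 0)
  "011000001" → prefix "0110000" already present; 2 new (0, 1)
  "0110001100" → prefix "0110001" already present; 3 new (1, 0, 0)
  "01100110" → prefix "01100" already present; 3 new (1, 1, 0)
  "01100101" → prefix "011001" already present; 2 new (0, 1)
  "1000" → prefix "1" already present; 3 new (0, 0, 0)
Total nodes = 7 + 7 + 1 + 7 + 6 + 2 + 3 + 3 + 2 + 3 = 41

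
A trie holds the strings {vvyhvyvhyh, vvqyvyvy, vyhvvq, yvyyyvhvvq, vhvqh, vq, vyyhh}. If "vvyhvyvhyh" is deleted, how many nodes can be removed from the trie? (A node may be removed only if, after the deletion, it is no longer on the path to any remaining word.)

8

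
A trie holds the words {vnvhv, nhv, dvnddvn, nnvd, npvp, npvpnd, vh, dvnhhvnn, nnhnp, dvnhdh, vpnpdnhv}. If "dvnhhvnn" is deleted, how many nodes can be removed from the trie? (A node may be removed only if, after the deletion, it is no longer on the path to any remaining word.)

Walk "dvnhhvnn" from the leaf back toward the root, removing each node that no remaining word uses.
The suffix "hvnn" (4 nodes) is used only by "dvnhhvnn"; the node for "dvnh" still has the child "d", so pruning stops there.
Nodes removed: 4

4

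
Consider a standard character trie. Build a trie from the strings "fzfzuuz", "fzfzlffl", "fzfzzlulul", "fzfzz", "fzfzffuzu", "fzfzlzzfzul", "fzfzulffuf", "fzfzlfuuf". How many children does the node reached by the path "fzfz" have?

Follow the path "fzfz" to its node, then look at its outgoing edges.
Distinct next characters after "fzfz": f, l, u, z.
That node has 4 child edges.

4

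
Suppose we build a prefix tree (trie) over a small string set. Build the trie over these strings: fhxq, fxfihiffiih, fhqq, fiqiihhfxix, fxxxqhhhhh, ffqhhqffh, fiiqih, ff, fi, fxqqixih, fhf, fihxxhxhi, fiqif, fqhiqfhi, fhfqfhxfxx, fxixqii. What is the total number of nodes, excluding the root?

Trace insertions, counting only characters that open a new branch:
  "fhxq" → 4 new (f, h, x, q)
  "fxfihiffiih" → prefix "f" already present; 10 new (x, f, i, h, i, f, f, i, i, h)
  "fhqq" → prefix "fh" already present; 2 new (q, q)
  "fiqiihhfxix" → prefix "f" already present; 10 new (i, q, i, i, h, h, f, x, i, x)
  "fxxxqhhhhh" → prefix "fx" already present; 8 new (x, x, q, h, h, h, h, h)
  "ffqhhqffh" → prefix "f" already present; 8 new (f, q, h, h, q, f, f, h)
  "fiiqih" → prefix "fi" already present; 4 new (i, q, i, h)
  "ff" → prefix "ff" already present; 0 new (none)
  "fi" → prefix "fi" already present; 0 new (none)
  "fxqqixih" → prefix "fx" already present; 6 new (q, q, i, x, i, h)
  "fhf" → prefix "fh" already present; 1 new (f)
  "fihxxhxhi" → prefix "fi" already present; 7 new (h, x, x, h, x, h, i)
  "fiqif" → prefix "fiqi" already present; 1 new (f)
  "fqhiqfhi" → prefix "f" already present; 7 new (q, h, i, q, f, h, i)
  "fhfqfhxfxx" → prefix "fhf" already present; 7 new (q, f, h, x, f, x, x)
  "fxixqii" → prefix "fx" already present; 5 new (i, x, q, i, i)
Total nodes = 4 + 10 + 2 + 10 + 8 + 8 + 4 + 0 + 0 + 6 + 1 + 7 + 1 + 7 + 7 + 5 = 80

80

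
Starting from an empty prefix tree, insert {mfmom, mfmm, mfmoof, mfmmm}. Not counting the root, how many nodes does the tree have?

9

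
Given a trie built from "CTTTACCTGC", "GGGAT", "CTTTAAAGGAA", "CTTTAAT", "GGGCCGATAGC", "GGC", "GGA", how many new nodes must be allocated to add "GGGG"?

The longest prefix of "GGGG" already in the trie is "GGG" (length 3).
So 4 − 3 = 1 new nodes.

1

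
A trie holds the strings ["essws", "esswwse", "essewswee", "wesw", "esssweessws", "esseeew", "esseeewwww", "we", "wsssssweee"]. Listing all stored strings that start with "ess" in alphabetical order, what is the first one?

DFS of the "ess" subtree visits, in order: "esseeew", "esseeewwww", "essewswee", "esssweessws", "essws", "esswwse"
Position 1: esseeew

esseeew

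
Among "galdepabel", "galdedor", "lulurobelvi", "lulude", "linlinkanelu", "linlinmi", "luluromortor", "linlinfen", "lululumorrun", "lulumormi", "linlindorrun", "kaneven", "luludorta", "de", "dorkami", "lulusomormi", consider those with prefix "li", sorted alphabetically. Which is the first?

linlindorrun

DFS of the "li" subtree visits, in order: "linlindorrun", "linlinfen", "linlinkanelu", "linlinmi"
The 1st is linlindorrun.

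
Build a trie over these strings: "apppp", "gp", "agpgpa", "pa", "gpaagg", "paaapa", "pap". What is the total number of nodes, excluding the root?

23

Count nodes per top-level branch (shared prefixes stored once):
  'a'-branch (agpgpa, apppp): 10 nodes
  'g'-branch (gp, gpaagg): 6 nodes
  'p'-branch (pa, paaapa, pap): 7 nodes
Sum: 23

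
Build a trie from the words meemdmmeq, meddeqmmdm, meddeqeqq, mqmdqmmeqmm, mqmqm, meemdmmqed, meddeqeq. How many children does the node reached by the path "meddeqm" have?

The children of the "meddeqm" node are the distinct next characters among strings starting with "meddeqm".
Characters that immediately follow "meddeqm" among the stored strings: {m}.
That node has 1 child edge.

1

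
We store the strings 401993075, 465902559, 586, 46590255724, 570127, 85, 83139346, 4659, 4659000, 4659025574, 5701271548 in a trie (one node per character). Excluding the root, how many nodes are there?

44

Insert word by word; a character creates a node only if that edge doesn't already exist:
  "401993075" → 9 new (4, 0, 1, 9, 9, 3, 0, 7, 5)
  "465902559" → prefix "4" already present; 8 new (6, 5, 9, 0, 2, 5, 5, 9)
  "586" → 3 new (5, 8, 6)
  "46590255724" → prefix "46590255" already present; 3 new (7, 2, 4)
  "570127" → prefix "5" already present; 5 new (7, 0, 1, 2, 7)
  "85" → 2 new (8, 5)
  "83139346" → prefix "8" already present; 7 new (3, 1, 3, 9, 3, 4, 6)
  "4659" → prefix "4659" already present; 0 new (none)
  "4659000" → prefix "46590" already present; 2 new (0, 0)
  "4659025574" → prefix "465902557" already present; 1 new (4)
  "5701271548" → prefix "570127" already present; 4 new (1, 5, 4, 8)
Total nodes = 9 + 8 + 3 + 3 + 5 + 2 + 7 + 0 + 2 + 1 + 4 = 44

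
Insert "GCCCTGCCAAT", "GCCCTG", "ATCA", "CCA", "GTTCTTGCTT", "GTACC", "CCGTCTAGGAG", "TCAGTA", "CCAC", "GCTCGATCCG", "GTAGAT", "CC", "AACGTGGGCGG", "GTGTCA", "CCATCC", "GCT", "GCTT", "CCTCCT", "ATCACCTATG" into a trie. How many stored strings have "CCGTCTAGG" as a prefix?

Traverse to the node for "CCGTCTAGG", then collect every word in that subtree.
Words under "CCGTCTAGG": CCGTCTAGGAG
Count: 1

1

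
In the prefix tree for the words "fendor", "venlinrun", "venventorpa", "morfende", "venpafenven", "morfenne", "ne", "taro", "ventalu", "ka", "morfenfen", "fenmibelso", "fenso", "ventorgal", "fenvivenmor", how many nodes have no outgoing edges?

A leaf is a node with no children — equivalently, the end of a word that is not a proper prefix of any other stored word.
Those words: "fendor", "fenmibelso", "fenso", "fenvivenmor", "ka", "morfende", "morfenfen", "morfenne", "ne", "taro", "venlinrun", "venpafenven", "ventalu", "ventorgal", "venventorpa"
Leaf count: 15

15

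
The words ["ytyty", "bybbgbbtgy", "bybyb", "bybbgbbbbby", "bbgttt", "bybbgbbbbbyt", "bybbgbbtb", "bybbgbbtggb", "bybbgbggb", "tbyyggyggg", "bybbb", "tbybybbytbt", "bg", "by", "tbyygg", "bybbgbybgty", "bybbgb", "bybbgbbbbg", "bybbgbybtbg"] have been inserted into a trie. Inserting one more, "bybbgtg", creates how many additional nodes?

"bybbg" is already a path in the trie; the remaining "tg" must be added.
Each of the 2 remaining characters creates one node.

2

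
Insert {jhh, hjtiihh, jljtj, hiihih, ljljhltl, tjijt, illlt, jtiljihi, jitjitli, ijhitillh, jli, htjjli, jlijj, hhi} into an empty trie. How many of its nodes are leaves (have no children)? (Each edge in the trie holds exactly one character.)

13

A leaf is a node with no children — equivalently, the end of a word that is not a proper prefix of any other stored word.
Those words: "hhi", "hiihih", "hjtiihh", "htjjli", "ijhitillh", "illlt", "jhh", "jitjitli", "jlijj", "jljtj", "jtiljihi", "ljljhltl", "tjijt"
Leaf count: 13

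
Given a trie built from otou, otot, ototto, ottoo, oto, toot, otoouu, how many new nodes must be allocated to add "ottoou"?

"ottoo" is already a path in the trie; the remaining "u" must be added.
Each of the 1 remaining characters creates one node.

1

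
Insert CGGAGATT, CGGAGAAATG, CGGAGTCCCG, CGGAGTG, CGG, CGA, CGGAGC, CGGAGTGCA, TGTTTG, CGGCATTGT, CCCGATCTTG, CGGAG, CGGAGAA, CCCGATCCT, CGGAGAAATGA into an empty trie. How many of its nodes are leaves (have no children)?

10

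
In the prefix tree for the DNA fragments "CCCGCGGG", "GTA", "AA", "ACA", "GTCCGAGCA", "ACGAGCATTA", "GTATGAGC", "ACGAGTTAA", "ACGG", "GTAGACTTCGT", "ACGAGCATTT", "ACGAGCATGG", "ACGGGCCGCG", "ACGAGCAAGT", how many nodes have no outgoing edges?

A leaf is a node with no children — equivalently, the end of a word that is not a proper prefix of any other stored word.
Those words: "AA", "ACA", "ACGAGCAAGT", "ACGAGCATGG", "ACGAGCATTA", "ACGAGCATTT", "ACGAGTTAA", "ACGGGCCGCG", "CCCGCGGG", "GTAGACTTCGT", "GTATGAGC", "GTCCGAGCA"
Leaf count: 12

12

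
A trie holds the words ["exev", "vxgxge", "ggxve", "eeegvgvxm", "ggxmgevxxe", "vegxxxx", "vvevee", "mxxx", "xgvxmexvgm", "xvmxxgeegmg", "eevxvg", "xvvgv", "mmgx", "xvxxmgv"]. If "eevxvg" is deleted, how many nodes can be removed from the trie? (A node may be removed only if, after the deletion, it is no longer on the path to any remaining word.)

4

After clearing the end-marker at "eevxvg", prune upward until reaching a node still needed by another word.
The suffix "vxvg" (4 nodes) is used only by "eevxvg"; the node for "ee" still has the child "e", so pruning stops there.
Nodes removed: 4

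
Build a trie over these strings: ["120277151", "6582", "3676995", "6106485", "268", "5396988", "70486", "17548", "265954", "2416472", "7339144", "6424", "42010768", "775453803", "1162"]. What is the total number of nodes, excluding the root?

For each word, the new-node count is its length minus the longest prefix already in the trie:
  "120277151" → 9 new (1, 2, 0, 2, 7, 7, 1, 5, 1)
  "6582" → 4 new (6, 5, 8, 2)
  "3676995" → 7 new (3, 6, 7, 6, 9, 9, 5)
  "6106485" → prefix "6" already present; 6 new (1, 0, 6, 4, 8, 5)
  "268" → 3 new (2, 6, 8)
  "5396988" → 7 new (5, 3, 9, 6, 9, 8, 8)
  "70486" → 5 new (7, 0, 4, 8, 6)
  "17548" → prefix "1" already present; 4 new (7, 5, 4, 8)
  "265954" → prefix "26" already present; 4 new (5, 9, 5, 4)
  "2416472" → prefix "2" already present; 6 new (4, 1, 6, 4, 7, 2)
  "7339144" → prefix "7" already present; 6 new (3, 3, 9, 1, 4, 4)
  "6424" → prefix "6" already present; 3 new (4, 2, 4)
  "42010768" → 8 new (4, 2, 0, 1, 0, 7, 6, 8)
  "775453803" → prefix "7" already present; 8 new (7, 5, 4, 5, 3, 8, 0, 3)
  "1162" → prefix "1" already present; 3 new (1, 6, 2)
Total nodes = 9 + 4 + 7 + 6 + 3 + 7 + 5 + 4 + 4 + 6 + 6 + 3 + 8 + 8 + 3 = 83

83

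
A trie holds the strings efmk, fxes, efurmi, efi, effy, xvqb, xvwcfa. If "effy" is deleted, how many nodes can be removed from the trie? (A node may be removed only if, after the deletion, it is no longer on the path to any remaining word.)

2

A node on "effy"'s path can go only if nothing else ends at it or branches off below it.
The suffix "fy" (2 nodes) is used only by "effy"; the node for "ef" still has the child "m", so pruning stops there.
Nodes removed: 2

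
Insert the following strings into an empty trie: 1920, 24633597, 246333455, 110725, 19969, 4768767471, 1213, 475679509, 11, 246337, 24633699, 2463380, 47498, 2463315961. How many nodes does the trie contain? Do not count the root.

Count nodes per top-level branch (shared prefixes stored once):
  '1'-branch (11, 110725, 1213, 1920, 19969): 15 nodes
  '2'-branch (2463315961, 246333455, 24633597, 24633699, 246337, 2463380): 23 nodes
  '4'-branch (47498, 475679509, 4768767471): 20 nodes
Sum: 58

58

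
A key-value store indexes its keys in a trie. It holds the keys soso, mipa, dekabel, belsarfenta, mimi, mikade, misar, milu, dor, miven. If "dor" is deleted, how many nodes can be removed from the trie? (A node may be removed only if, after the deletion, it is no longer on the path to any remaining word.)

2

Walk "dor" from the leaf back toward the root, removing each node that no remaining word uses.
The suffix "or" (2 nodes) is used only by "dor"; the node for "d" still has the child "e", so pruning stops there.
Nodes removed: 2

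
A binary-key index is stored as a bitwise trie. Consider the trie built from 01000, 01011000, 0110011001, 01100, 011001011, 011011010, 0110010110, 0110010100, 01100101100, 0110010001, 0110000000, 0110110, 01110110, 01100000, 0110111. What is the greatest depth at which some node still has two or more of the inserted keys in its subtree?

10

Equivalently: take the maximum, over all pairs, of their longest common prefix length.
"0110010110" and "01100101100" agree on "0110010110" (10 characters) before diverging; nothing deeper is shared.
Longest shared-prefix length: 10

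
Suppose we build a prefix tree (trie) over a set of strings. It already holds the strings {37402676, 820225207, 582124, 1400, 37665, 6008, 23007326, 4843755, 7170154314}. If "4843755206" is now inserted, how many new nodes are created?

3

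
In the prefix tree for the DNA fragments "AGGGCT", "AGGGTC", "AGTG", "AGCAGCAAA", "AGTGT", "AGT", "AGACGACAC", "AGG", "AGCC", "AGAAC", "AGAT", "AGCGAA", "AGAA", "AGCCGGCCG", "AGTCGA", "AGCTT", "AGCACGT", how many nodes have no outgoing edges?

Leaves are exactly the stored words that no other stored word extends.
Those words: "AGAAC", "AGACGACAC", "AGAT", "AGCACGT", "AGCAGCAAA", "AGCCGGCCG", "AGCGAA", "AGCTT", "AGGGCT", "AGGGTC", "AGTCGA", "AGTGT"
Leaf count: 12

12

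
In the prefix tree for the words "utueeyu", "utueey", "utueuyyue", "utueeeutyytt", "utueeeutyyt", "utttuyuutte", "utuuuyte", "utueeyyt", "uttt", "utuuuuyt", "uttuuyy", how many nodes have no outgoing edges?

Leaves are exactly the stored words that no other stored word extends.
Those words: "utttuyuutte", "uttuuyy", "utueeeutyytt", "utueeyu", "utueeyyt", "utueuyyue", "utuuuuyt", "utuuuyte"
Leaf count: 8

8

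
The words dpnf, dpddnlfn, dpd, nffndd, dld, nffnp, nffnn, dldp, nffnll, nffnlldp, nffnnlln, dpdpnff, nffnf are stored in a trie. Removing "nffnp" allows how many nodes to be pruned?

1

A node on "nffnp"'s path can go only if nothing else ends at it or branches off below it.
The suffix "p" (1 node) is used only by "nffnp"; the node for "nffn" still has the child "d", so pruning stops there.
Nodes removed: 1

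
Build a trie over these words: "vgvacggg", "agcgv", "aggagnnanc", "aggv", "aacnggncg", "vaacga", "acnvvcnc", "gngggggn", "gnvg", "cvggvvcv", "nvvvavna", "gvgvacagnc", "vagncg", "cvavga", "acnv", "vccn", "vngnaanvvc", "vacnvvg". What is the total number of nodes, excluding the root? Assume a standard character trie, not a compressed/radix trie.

102

Trace insertions, counting only characters that open a new branch:
  "vgvacggg" → 8 new (v, g, v, a, c, g, g, g)
  "agcgv" → 5 new (a, g, c, g, v)
  "aggagnnanc" → prefix "ag" already present; 8 new (g, a, g, n, n, a, n, c)
  "aggv" → prefix "agg" already present; 1 new (v)
  "aacnggncg" → prefix "a" already present; 8 new (a, c, n, g, g, n, c, g)
  "vaacga" → prefix "v" already present; 5 new (a, a, c, g, a)
  "acnvvcnc" → prefix "a" already present; 7 new (c, n, v, v, c, n, c)
  "gngggggn" → 8 new (g, n, g, g, g, g, g, n)
  "gnvg" → prefix "gn" already present; 2 new (v, g)
  "cvggvvcv" → 8 new (c, v, g, g, v, v, c, v)
  "nvvvavna" → 8 new (n, v, v, v, a, v, n, a)
  "gvgvacagnc" → prefix "g" already present; 9 new (v, g, v, a, c, a, g, n, c)
  "vagncg" → prefix "va" already present; 4 new (g, n, c, g)
  "cvavga" → prefix "cv" already present; 4 new (a, v, g, a)
  "acnv" → prefix "acnv" already present; 0 new (none)
  "vccn" → prefix "v" already present; 3 new (c, c, n)
  "vngnaanvvc" → prefix "v" already present; 9 new (n, g, n, a, a, n, v, v, c)
  "vacnvvg" → prefix "va" already present; 5 new (c, n, v, v, g)
Total nodes = 8 + 5 + 8 + 1 + 8 + 5 + 7 + 8 + 2 + 8 + 8 + 9 + 4 + 4 + 0 + 3 + 9 + 5 = 102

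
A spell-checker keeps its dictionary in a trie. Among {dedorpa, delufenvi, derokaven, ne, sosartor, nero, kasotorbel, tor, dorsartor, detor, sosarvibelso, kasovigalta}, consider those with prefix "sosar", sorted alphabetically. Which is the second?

Filter for "sosar…" and sort: "sosartor", "sosarvibelso"
Position 2: sosarvibelso

sosarvibelso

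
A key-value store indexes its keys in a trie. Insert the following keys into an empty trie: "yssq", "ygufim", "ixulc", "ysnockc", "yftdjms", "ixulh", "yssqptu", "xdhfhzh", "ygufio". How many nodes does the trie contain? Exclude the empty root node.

Trie structure (* marks end of a word):
(root)
├─ i
│  └─ x
│     └─ u
│        └─ l
│           ├─ c *
│           └─ h *
├─ x
│  └─ d
│     └─ h
│        └─ f
│           └─ h
│              └─ z
│                 └─ h *
└─ y
   ├─ f
   │  └─ t
   │     └─ d
   │        └─ j
   │           └─ m
   │              └─ s *
   ├─ g
   │  └─ u
   │     └─ f
   │        └─ i
   │           ├─ m *
   │           └─ o *
   └─ s
      ├─ n
      │  └─ o
      │     └─ c
      │        └─ k
      │           └─ c *
      └─ s
         └─ q *
            └─ p
               └─ t
                  └─ u *
Counting every labelled node above: 37.

37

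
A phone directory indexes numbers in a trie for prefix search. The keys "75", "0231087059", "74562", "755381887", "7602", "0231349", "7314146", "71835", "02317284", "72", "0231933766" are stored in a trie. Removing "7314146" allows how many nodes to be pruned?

A node on "7314146"'s path can go only if nothing else ends at it or branches off below it.
The suffix "314146" (6 nodes) is used only by "7314146"; the node for "7" still has the child "5", so pruning stops there.
Nodes removed: 6

6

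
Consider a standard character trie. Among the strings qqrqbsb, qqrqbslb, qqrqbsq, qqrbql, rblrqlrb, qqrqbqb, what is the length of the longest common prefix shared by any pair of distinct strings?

Look for the deepest trie node that still has at least two words in its subtree.
"qqrqbsb" and "qqrqbslb" agree on "qqrqbs" (6 characters) before diverging; nothing deeper is shared.
Longest shared-prefix length: 6

6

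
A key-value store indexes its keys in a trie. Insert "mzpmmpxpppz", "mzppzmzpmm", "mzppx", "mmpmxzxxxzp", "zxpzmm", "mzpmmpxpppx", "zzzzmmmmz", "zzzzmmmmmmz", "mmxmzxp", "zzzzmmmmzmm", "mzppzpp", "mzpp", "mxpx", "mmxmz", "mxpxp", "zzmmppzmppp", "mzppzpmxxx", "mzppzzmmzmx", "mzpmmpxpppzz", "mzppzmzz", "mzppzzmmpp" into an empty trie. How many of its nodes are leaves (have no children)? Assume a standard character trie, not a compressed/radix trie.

16

Leaves are exactly the stored words that no other stored word extends.
Those words: "mmpmxzxxxzp", "mmxmzxp", "mxpxp", "mzpmmpxpppx", "mzpmmpxpppzz", "mzppx", "mzppzmzpmm", "mzppzmzz", "mzppzpmxxx", "mzppzpp", "mzppzzmmpp", "mzppzzmmzmx", "zxpzmm", "zzmmppzmppp", "zzzzmmmmmmz", "zzzzmmmmzmm"
Leaf count: 16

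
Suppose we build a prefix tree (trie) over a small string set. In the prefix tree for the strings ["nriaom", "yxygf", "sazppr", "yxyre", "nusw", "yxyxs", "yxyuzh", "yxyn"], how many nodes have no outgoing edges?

8

Leaves are exactly the stored words that no other stored word extends.
Those words: "nriaom", "nusw", "sazppr", "yxygf", "yxyn", "yxyre", "yxyuzh", "yxyxs"
Leaf count: 8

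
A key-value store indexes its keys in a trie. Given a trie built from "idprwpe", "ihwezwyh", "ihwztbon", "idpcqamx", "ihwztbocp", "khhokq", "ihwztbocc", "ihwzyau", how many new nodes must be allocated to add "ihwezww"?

The longest prefix of "ihwezww" already in the trie is "ihwezw" (length 6).
So 7 − 6 = 1 new nodes.

1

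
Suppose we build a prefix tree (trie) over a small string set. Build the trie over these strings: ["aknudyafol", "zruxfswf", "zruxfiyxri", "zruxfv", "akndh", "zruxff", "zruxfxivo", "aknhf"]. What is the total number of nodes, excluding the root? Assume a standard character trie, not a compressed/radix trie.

For each word, the new-node count is its length minus the longest prefix already in the trie:
  "aknudyafol" → 10 new (a, k, n, u, d, y, a, f, o, l)
  "zruxfswf" → 8 new (z, r, u, x, f, s, w, f)
  "zruxfiyxri" → prefix "zruxf" already present; 5 new (i, y, x, r, i)
  "zruxfv" → prefix "zruxf" already present; 1 new (v)
  "akndh" → prefix "akn" already present; 2 new (d, h)
  "zruxff" → prefix "zruxf" already present; 1 new (f)
  "zruxfxivo" → prefix "zruxf" already present; 4 new (x, i, v, o)
  "aknhf" → prefix "akn" already present; 2 new (h, f)
Total nodes = 10 + 8 + 5 + 1 + 2 + 1 + 4 + 2 = 33

33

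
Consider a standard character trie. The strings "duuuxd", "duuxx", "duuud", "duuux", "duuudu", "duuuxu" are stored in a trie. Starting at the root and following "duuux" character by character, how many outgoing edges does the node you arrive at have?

Walk "duuux" from the root, arriving at one node.
Characters that immediately follow "duuux" among the stored strings: {d, u}.
That node has 2 child edges.

2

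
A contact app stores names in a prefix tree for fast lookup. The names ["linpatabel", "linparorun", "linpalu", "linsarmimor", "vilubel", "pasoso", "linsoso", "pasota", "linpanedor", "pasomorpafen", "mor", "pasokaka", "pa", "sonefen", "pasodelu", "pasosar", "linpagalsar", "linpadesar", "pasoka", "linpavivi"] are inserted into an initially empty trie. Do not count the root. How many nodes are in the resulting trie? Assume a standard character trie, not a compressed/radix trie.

91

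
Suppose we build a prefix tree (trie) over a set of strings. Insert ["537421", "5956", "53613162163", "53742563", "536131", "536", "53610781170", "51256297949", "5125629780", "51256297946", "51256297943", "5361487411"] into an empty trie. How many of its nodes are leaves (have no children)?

10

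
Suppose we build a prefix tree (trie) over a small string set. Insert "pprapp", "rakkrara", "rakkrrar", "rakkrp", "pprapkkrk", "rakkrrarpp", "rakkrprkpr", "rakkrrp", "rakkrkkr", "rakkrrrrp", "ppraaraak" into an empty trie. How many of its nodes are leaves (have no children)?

9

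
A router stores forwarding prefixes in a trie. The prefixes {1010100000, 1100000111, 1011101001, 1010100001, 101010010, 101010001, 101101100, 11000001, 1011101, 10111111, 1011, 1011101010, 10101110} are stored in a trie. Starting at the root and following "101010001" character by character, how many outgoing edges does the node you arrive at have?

The children of the "101010001" node are the distinct next characters among strings starting with "101010001".
No stored string extends past "101010001".
That node has 0 child edges.

0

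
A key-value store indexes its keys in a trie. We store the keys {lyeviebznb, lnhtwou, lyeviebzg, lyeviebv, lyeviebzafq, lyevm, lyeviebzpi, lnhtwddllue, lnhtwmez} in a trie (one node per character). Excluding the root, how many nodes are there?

For each word, the new-node count is its length minus the longest prefix already in the trie:
  "lyeviebznb" → 10 new (l, y, e, v, i, e, b, z, n, b)
  "lnhtwou" → prefix "l" already present; 6 new (n, h, t, w, o, u)
  "lyeviebzg" → prefix "lyeviebz" already present; 1 new (g)
  "lyeviebv" → prefix "lyevieb" already present; 1 new (v)
  "lyeviebzafq" → prefix "lyeviebz" already present; 3 new (a, f, q)
  "lyevm" → prefix "lyev" already present; 1 new (m)
  "lyeviebzpi" → prefix "lyeviebz" already present; 2 new (p, i)
  "lnhtwddllue" → prefix "lnhtw" already present; 6 new (d, d, l, l, u, e)
  "lnhtwmez" → prefix "lnhtw" already present; 3 new (m, e, z)
Total nodes = 10 + 6 + 1 + 1 + 3 + 1 + 2 + 6 + 3 = 33

33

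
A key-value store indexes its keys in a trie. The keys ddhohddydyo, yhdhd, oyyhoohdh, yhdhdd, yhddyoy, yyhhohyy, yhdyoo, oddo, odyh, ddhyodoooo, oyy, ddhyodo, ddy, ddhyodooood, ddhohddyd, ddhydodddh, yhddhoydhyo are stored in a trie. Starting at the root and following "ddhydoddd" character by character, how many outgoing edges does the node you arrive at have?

1

The children of the "ddhydoddd" node are the distinct next characters among strings starting with "ddhydoddd".
Characters that immediately follow "ddhydoddd" among the stored strings: {h}.
That node has 1 child edge.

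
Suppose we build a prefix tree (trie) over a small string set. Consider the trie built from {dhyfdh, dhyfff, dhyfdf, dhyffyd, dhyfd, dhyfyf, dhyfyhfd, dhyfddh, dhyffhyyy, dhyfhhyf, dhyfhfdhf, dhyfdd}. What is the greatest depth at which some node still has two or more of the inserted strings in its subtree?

6

The deepest shared node is where two words last agree before diverging.
"dhyfdd" and "dhyfddh" agree on "dhyfdd" (6 characters) before diverging; nothing deeper is shared.
Longest shared-prefix length: 6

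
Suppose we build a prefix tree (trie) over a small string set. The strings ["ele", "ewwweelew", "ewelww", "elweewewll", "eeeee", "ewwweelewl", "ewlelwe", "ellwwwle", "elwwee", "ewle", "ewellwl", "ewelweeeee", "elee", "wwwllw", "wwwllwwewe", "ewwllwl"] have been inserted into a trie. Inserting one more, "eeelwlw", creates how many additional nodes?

4

"eee" is already a path in the trie; the remaining "lwlw" must be added.
So 7 − 3 = 4 new nodes.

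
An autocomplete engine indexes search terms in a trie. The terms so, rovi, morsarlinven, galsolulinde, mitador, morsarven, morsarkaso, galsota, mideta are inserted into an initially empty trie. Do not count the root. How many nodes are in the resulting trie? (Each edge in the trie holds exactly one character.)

49

Count nodes per top-level branch (shared prefixes stored once):
  'g'-branch (galsolulinde, galsota): 14 nodes
  'm'-branch (mideta, mitador, morsarkaso, morsarlinven, morsarven): 29 nodes
  'r'-branch (rovi): 4 nodes
  's'-branch (so): 2 nodes
Sum: 49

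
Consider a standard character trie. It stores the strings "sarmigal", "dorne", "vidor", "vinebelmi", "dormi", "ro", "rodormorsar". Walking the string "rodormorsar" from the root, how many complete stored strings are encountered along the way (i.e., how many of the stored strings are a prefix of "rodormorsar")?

Walk "rodormorsar" from the root; an end-of-word marker is hit whenever a stored word is a prefix of "rodormorsar".
Prefixes of the query that are stored words: "ro", "rodormorsar"
Count: 2

2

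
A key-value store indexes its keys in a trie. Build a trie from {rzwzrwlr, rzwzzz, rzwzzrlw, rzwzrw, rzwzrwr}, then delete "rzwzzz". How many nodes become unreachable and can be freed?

A node on "rzwzzz"'s path can go only if nothing else ends at it or branches off below it.
The suffix "z" (1 node) is used only by "rzwzzz"; the node for "rzwzz" still has the child "r", so pruning stops there.
Nodes removed: 1

1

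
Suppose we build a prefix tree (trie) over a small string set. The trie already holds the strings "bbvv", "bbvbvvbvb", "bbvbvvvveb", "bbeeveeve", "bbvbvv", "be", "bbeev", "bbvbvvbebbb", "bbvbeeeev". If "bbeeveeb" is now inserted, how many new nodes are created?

1

"bbeevee" is already a path in the trie; the remaining "b" must be added.
New nodes needed: |"bbeeveeb"| − 7 = 8 − 7 = 1.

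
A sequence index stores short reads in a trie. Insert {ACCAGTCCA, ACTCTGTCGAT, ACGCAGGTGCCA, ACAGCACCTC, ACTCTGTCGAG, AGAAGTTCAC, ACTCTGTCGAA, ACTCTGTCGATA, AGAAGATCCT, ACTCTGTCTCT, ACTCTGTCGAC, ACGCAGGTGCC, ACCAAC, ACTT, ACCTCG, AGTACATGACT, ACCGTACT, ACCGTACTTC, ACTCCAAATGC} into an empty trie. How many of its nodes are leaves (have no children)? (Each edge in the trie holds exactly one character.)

Leaves are exactly the stored words that no other stored word extends.
Those words: "ACAGCACCTC", "ACCAAC", "ACCAGTCCA", "ACCGTACTTC", "ACCTCG", "ACGCAGGTGCCA", "ACTCCAAATGC", "ACTCTGTCGAA", "ACTCTGTCGAC", "ACTCTGTCGAG", "ACTCTGTCGATA", "ACTCTGTCTCT", "ACTT", "AGAAGATCCT", "AGAAGTTCAC", "AGTACATGACT"
Leaf count: 16

16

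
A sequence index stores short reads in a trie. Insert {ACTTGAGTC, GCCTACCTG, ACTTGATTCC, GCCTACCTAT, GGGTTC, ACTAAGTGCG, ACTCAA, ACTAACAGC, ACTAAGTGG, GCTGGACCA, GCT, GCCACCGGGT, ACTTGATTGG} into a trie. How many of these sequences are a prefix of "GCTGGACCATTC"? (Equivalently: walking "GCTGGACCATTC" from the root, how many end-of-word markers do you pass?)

Walk "GCTGGACCATTC" from the root; an end-of-word marker is hit whenever a stored word is a prefix of "GCTGGACCATTC".
Prefixes of the query that are stored words: "GCT", "GCTGGACCA"
Count: 2

2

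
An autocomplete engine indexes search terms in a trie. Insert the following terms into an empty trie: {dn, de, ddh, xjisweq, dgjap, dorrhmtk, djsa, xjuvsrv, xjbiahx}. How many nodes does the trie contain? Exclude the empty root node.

36

Trie structure (* marks end of a word):
(root)
├─ d
│  ├─ d
│  │  └─ h *
│  ├─ e *
│  ├─ g
│  │  └─ j
│  │     └─ a
│  │        └─ p *
│  ├─ j
│  │  └─ s
│  │     └─ a *
│  ├─ n *
│  └─ o
│     └─ r
│        └─ r
│           └─ h
│              └─ m
│                 └─ t
│                    └─ k *
└─ x
   └─ j
      ├─ b
      │  └─ i
      │     └─ a
      │        └─ h
      │           └─ x *
      ├─ i
      │  └─ s
      │     └─ w
      │        └─ e
      │           └─ q *
      └─ u
         └─ v
            └─ s
               └─ r
                  └─ v *
Counting every labelled node above: 36.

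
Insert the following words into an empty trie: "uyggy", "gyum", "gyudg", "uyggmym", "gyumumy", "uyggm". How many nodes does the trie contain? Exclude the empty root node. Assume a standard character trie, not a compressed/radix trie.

Insert word by word; a character creates a node only if that edge doesn't already exist:
  "uyggy" → 5 new (u, y, g, g, y)
  "gyum" → 4 new (g, y, u, m)
  "gyudg" → prefix "gyu" already present; 2 new (d, g)
  "uyggmym" → prefix "uygg" already present; 3 new (m, y, m)
  "gyumumy" → prefix "gyum" already present; 3 new (u, m, y)
  "uyggm" → prefix "uyggm" already present; 0 new (none)
Total nodes = 5 + 4 + 2 + 3 + 3 + 0 = 17

17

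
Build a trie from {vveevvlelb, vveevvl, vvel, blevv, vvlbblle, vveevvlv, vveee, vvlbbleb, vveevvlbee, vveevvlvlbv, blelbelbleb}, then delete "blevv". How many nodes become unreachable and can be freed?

Walk "blevv" from the leaf back toward the root, removing each node that no remaining word uses.
The suffix "vv" (2 nodes) is used only by "blevv"; the node for "ble" still has the child "l", so pruning stops there.
Nodes removed: 2

2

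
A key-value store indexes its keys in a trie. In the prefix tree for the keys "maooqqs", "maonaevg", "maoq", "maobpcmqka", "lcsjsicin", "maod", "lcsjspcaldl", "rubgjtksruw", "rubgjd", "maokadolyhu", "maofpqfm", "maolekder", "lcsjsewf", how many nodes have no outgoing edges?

A leaf is a node with no children — equivalently, the end of a word that is not a proper prefix of any other stored word.
Those words: "lcsjsewf", "lcsjsicin", "lcsjspcaldl", "maobpcmqka", "maod", "maofpqfm", "maokadolyhu", "maolekder", "maonaevg", "maooqqs", "maoq", "rubgjd", "rubgjtksruw"
Leaf count: 13

13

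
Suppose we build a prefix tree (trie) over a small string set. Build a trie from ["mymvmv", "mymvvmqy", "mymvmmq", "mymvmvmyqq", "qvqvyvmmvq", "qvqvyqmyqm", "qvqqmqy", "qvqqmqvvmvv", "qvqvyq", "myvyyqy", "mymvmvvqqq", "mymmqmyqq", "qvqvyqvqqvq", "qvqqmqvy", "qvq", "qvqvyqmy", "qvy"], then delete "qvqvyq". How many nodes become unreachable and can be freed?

0

Walk "qvqvyq" from the leaf back toward the root, removing each node that no remaining word uses.
Every node on "qvqvyq" is still needed (e.g. by "qvqvyqmyqm"), so nothing is freed.
Nodes removed: 0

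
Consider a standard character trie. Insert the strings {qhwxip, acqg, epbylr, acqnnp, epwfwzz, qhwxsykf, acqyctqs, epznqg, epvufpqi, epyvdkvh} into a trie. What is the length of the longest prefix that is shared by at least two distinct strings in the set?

Equivalently: take the maximum, over all pairs, of their longest common prefix length.
"qhwxip" and "qhwxsykf" agree on "qhwx" (4 characters) before diverging; nothing deeper is shared.
Longest shared-prefix length: 4

4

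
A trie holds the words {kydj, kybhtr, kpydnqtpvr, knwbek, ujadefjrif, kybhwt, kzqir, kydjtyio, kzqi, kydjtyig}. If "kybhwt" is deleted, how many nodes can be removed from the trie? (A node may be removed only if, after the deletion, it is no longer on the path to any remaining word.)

2

A node on "kybhwt"'s path can go only if nothing else ends at it or branches off below it.
The suffix "wt" (2 nodes) is used only by "kybhwt"; the node for "kybh" still has the child "t", so pruning stops there.
Nodes removed: 2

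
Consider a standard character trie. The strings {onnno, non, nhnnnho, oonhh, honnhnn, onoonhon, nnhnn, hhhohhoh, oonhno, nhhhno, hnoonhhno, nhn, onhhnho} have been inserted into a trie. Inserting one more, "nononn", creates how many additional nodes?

3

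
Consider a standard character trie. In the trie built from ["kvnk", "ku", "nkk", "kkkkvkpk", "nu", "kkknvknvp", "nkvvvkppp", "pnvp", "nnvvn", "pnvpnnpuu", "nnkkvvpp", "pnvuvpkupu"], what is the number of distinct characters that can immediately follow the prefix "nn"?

2

The children of the "nn" node are the distinct next characters among strings starting with "nn".
Distinct next characters after "nn": k, v.
That node has 2 child edges.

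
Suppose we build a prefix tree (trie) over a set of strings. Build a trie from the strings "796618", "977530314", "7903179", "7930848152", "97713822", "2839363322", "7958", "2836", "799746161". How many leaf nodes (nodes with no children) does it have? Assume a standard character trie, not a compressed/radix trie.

9

A leaf is a node with no children — equivalently, the end of a word that is not a proper prefix of any other stored word.
Those words: "2836", "2839363322", "7903179", "7930848152", "7958", "796618", "799746161", "97713822", "977530314"
Leaf count: 9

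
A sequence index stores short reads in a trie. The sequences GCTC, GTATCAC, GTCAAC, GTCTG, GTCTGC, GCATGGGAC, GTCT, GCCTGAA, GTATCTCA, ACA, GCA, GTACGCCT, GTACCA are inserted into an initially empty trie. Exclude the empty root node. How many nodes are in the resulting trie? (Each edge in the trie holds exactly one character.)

42

Trace insertions, counting only characters that open a new branch:
  "GCTC" → 4 new (G, C, T, C)
  "GTATCAC" → prefix "G" already present; 6 new (T, A, T, C, A, C)
  "GTCAAC" → prefix "GT" already present; 4 new (C, A, A, C)
  "GTCTG" → prefix "GTC" already present; 2 new (T, G)
  "GTCTGC" → prefix "GTCTG" already present; 1 new (C)
  "GCATGGGAC" → prefix "GC" already present; 7 new (A, T, G, G, G, A, C)
  "GTCT" → prefix "GTCT" already present; 0 new (none)
  "GCCTGAA" → prefix "GC" already present; 5 new (C, T, G, A, A)
  "GTATCTCA" → prefix "GTATC" already present; 3 new (T, C, A)
  "ACA" → 3 new (A, C, A)
  "GCA" → prefix "GCA" already present; 0 new (none)
  "GTACGCCT" → prefix "GTA" already present; 5 new (C, G, C, C, T)
  "GTACCA" → prefix "GTAC" already present; 2 new (C, A)
Total nodes = 4 + 6 + 4 + 2 + 1 + 7 + 0 + 5 + 3 + 3 + 0 + 5 + 2 = 42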